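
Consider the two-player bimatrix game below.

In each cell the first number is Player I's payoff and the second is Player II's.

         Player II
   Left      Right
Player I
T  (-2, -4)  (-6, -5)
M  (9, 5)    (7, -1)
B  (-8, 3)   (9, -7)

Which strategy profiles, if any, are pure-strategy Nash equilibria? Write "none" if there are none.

Player I against Left: payoffs -2, 9, -8 → best response M.
Player I against Right: payoffs -6, 7, 9 → best response B.
Player II against T: payoffs -4, -5 → best response Left.
Player II against M: payoffs 5, -1 → best response Left.
Player II against B: payoffs 3, -7 → best response Left.
Mutual best responses: (M, Left).

The unique pure-strategy Nash equilibrium is (M, Left).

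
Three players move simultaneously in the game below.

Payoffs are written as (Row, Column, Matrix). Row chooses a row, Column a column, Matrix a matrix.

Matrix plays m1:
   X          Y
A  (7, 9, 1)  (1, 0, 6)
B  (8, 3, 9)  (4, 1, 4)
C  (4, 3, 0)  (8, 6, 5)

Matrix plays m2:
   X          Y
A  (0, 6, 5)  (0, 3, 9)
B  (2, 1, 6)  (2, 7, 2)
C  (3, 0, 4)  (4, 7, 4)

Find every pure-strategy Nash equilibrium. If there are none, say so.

Row against (X, m1): payoffs 7, 8, 4 → best response B.
Row against (X, m2): payoffs 0, 2, 3 → best response C.
Row against (Y, m1): payoffs 1, 4, 8 → best response C.
Row against (Y, m2): payoffs 0, 2, 4 → best response C.
Column against (A, m1): payoffs 9, 0 → best response X.
Column against (A, m2): payoffs 6, 3 → best response X.
Column against (B, m1): payoffs 3, 1 → best response X.
Column against (B, m2): payoffs 1, 7 → best response Y.
Column against (C, m1): payoffs 3, 6 → best response Y.
Column against (C, m2): payoffs 0, 7 → best response Y.
Matrix against (A, X): payoffs 1, 5 → best response m2.
Matrix against (A, Y): payoffs 6, 9 → best response m2.
Matrix against (B, X): payoffs 9, 6 → best response m1.
Matrix against (B, Y): payoffs 4, 2 → best response m1.
Matrix against (C, X): payoffs 0, 4 → best response m2.
Matrix against (C, Y): payoffs 5, 4 → best response m1.
Mutual best responses: (B, X, m1); (C, Y, m1).

(B, X, m1), (C, Y, m1)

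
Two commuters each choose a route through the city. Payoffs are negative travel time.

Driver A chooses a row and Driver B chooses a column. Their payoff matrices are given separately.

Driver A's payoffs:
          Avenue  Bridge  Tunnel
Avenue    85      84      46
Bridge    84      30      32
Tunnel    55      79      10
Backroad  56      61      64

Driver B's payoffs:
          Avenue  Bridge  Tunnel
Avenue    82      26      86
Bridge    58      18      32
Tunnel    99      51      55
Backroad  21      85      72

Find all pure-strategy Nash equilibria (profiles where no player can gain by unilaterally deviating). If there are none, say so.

none

Driver A against Avenue: payoffs 85, 84, 55, 56 → best response Avenue.
Driver A against Bridge: payoffs 84, 30, 79, 61 → best response Avenue.
Driver A against Tunnel: payoffs 46, 32, 10, 64 → best response Backroad.
Driver B against Avenue: payoffs 82, 26, 86 → best response Tunnel.
Driver B against Bridge: payoffs 58, 18, 32 → best response Avenue.
Driver B against Tunnel: payoffs 99, 51, 55 → best response Avenue.
Driver B against Backroad: payoffs 21, 85, 72 → best response Bridge.
No profile is a mutual best response for all players.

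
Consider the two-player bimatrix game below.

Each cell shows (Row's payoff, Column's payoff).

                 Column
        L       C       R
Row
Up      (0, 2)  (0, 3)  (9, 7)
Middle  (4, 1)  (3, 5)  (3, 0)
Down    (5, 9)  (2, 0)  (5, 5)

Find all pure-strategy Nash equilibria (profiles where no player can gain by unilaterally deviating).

The pure Nash equilibria are (Up, R), (Middle, C), (Down, L).

Row against L: payoffs 0, 4, 5 → best response Down.
Row against C: payoffs 0, 3, 2 → best response Middle.
Row against R: payoffs 9, 3, 5 → best response Up.
Column against Up: payoffs 2, 3, 7 → best response R.
Column against Middle: payoffs 1, 5, 0 → best response C.
Column against Down: payoffs 9, 0, 5 → best response L.
Mutual best responses: (Up, R); (Middle, C); (Down, L).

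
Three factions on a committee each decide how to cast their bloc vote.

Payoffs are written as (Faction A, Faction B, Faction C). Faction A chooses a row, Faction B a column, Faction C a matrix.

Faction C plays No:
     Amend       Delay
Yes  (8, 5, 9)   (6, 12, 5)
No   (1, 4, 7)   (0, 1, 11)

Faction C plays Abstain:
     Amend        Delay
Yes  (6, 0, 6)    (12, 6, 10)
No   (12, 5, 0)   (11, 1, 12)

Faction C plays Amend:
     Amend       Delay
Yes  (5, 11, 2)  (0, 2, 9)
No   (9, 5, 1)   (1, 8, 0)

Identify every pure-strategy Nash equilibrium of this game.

Mark each player's best response to every combination of opponents' strategies; a profile where every player is best-responding is a pure Nash equilibrium.
Faction A against (Amend, No): payoffs 8, 1 → best response Yes.
Faction A against (Amend, Abstain): payoffs 6, 12 → best response No.
Faction A against (Amend, Amend): payoffs 5, 9 → best response No.
Faction A against (Delay, No): payoffs 6, 0 → best response Yes.
Faction A against (Delay, Abstain): payoffs 12, 11 → best response Yes.
Faction A against (Delay, Amend): payoffs 0, 1 → best response No.
Faction B against (Yes, No): payoffs 5, 12 → best response Delay.
Faction B against (Yes, Abstain): payoffs 0, 6 → best response Delay.
Faction B against (Yes, Amend): payoffs 11, 2 → best response Amend.
Faction B against (No, No): payoffs 4, 1 → best response Amend.
Faction B against (No, Abstain): payoffs 5, 1 → best response Amend.
Faction B against (No, Amend): payoffs 5, 8 → best response Delay.
Faction C against (Yes, Amend): payoffs 9, 6, 2 → best response No.
Faction C against (Yes, Delay): payoffs 5, 10, 9 → best response Abstain.
Faction C against (No, Amend): payoffs 7, 0, 1 → best response No.
Faction C against (No, Delay): payoffs 11, 12, 0 → best response Abstain.
Mutual best responses: (Yes, Delay, Abstain).

(Yes, Delay, Abstain)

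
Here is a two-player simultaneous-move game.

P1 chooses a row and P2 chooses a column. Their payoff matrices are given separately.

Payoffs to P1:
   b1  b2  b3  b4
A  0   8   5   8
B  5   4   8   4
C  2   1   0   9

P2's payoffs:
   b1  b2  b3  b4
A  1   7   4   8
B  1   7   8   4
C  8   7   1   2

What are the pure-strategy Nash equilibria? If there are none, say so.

P1 against b1: payoffs 0, 5, 2 → best response B.
P1 against b2: payoffs 8, 4, 1 → best response A.
P1 against b3: payoffs 5, 8, 0 → best response B.
P1 against b4: payoffs 8, 4, 9 → best response C.
P2 against A: payoffs 1, 7, 4, 8 → best response b4.
P2 against B: payoffs 1, 7, 8, 4 → best response b3.
P2 against C: payoffs 8, 7, 1, 2 → best response b1.
Mutual best responses: (B, b3).

(B, b3)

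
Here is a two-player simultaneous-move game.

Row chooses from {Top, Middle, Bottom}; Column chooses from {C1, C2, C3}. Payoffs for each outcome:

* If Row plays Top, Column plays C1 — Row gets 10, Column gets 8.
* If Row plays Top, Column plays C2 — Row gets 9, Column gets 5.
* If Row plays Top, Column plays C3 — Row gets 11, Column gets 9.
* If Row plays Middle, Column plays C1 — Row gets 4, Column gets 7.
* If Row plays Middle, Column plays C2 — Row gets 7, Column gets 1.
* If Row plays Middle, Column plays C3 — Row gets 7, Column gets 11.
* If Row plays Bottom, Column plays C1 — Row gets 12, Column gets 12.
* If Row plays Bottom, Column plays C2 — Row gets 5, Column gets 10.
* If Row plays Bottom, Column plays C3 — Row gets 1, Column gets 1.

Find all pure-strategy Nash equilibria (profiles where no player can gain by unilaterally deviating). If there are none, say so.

(Top, C1): Row can switch to Bottom (10 → 12). Not NE.
(Top, C2): Column can switch to C1 (5 → 8). Not NE.
(Top, C3): Row gets 11, best alternative 7; Column gets 9, best alternative 8. No profitable deviation — NE.
(Middle, C1): Row can switch to Top (4 → 10). Not NE.
(Middle, C2): Row can switch to Top (7 → 9). Not NE.
(Middle, C3): Row can switch to Top (7 → 11). Not NE.
(Bottom, C1): Row gets 12, best alternative 10; Column gets 12, best alternative 10. No profitable deviation — NE.
(Bottom, C2): Row can switch to Top (5 → 9). Not NE.
(Bottom, C3): Row can switch to Top (1 → 11). Not NE.

The pure Nash equilibria are (Top, C3), (Bottom, C1).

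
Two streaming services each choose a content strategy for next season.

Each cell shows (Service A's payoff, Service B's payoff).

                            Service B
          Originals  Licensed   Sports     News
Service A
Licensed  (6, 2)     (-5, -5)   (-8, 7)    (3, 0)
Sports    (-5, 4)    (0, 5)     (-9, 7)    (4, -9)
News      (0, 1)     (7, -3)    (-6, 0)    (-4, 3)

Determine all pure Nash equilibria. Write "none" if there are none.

No pure-strategy Nash equilibrium.

Mark each player's best response to every combination of opponents' strategies; a profile where every player is best-responding is a pure Nash equilibrium.
Service A against Originals: payoffs 6, -5, 0 → best response Licensed.
Service A against Licensed: payoffs -5, 0, 7 → best response News.
Service A against Sports: payoffs -8, -9, -6 → best response News.
Service A against News: payoffs 3, 4, -4 → best response Sports.
Service B against Licensed: payoffs 2, -5, 7, 0 → best response Sports.
Service B against Sports: payoffs 4, 5, 7, -9 → best response Sports.
Service B against News: payoffs 1, -3, 0, 3 → best response News.
No profile is a mutual best response for all players.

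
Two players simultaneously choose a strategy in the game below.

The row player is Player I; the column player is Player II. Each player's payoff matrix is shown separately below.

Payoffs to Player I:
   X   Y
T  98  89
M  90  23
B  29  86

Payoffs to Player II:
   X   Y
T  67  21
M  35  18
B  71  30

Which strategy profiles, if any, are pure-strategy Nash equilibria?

(T, X): Player I gets 98, best alternative 90; Player II gets 67, best alternative 21. No profitable deviation — NE.
(T, Y): Player II can switch to X (21 → 67). Not NE.
(M, X): Player I can switch to T (90 → 98). Not NE.
(M, Y): Player I can switch to T (23 → 89). Not NE.
(B, X): Player I can switch to T (29 → 98). Not NE.
(B, Y): Player I can switch to T (86 → 89). Not NE.

The unique pure-strategy Nash equilibrium is (T, X).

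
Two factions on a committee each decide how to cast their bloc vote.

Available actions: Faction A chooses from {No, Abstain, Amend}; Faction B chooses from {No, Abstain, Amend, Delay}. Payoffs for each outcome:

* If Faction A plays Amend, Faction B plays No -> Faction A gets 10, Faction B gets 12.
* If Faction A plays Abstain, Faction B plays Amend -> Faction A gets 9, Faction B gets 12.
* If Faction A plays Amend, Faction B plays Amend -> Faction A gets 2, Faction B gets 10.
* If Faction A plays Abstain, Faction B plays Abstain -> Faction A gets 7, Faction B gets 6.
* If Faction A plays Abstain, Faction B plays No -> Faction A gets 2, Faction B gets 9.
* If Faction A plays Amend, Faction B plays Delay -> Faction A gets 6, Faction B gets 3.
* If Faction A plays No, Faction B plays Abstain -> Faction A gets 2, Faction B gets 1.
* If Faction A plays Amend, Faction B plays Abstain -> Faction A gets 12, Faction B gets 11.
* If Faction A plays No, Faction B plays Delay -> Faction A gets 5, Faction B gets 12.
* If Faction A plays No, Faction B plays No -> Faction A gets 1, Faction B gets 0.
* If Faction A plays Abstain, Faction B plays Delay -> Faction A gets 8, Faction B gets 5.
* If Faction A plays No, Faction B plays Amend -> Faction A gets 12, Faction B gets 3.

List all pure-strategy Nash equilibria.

(Amend, No)

Mark each player's best response to every combination of opponents' strategies; a profile where every player is best-responding is a pure Nash equilibrium.
Faction A against No: payoffs 1, 2, 10 → best response Amend.
Faction A against Abstain: payoffs 2, 7, 12 → best response Amend.
Faction A against Amend: payoffs 12, 9, 2 → best response No.
Faction A against Delay: payoffs 5, 8, 6 → best response Abstain.
Faction B against No: payoffs 0, 1, 3, 12 → best response Delay.
Faction B against Abstain: payoffs 9, 6, 12, 5 → best response Amend.
Faction B against Amend: payoffs 12, 11, 10, 3 → best response No.
Mutual best responses: (Amend, No).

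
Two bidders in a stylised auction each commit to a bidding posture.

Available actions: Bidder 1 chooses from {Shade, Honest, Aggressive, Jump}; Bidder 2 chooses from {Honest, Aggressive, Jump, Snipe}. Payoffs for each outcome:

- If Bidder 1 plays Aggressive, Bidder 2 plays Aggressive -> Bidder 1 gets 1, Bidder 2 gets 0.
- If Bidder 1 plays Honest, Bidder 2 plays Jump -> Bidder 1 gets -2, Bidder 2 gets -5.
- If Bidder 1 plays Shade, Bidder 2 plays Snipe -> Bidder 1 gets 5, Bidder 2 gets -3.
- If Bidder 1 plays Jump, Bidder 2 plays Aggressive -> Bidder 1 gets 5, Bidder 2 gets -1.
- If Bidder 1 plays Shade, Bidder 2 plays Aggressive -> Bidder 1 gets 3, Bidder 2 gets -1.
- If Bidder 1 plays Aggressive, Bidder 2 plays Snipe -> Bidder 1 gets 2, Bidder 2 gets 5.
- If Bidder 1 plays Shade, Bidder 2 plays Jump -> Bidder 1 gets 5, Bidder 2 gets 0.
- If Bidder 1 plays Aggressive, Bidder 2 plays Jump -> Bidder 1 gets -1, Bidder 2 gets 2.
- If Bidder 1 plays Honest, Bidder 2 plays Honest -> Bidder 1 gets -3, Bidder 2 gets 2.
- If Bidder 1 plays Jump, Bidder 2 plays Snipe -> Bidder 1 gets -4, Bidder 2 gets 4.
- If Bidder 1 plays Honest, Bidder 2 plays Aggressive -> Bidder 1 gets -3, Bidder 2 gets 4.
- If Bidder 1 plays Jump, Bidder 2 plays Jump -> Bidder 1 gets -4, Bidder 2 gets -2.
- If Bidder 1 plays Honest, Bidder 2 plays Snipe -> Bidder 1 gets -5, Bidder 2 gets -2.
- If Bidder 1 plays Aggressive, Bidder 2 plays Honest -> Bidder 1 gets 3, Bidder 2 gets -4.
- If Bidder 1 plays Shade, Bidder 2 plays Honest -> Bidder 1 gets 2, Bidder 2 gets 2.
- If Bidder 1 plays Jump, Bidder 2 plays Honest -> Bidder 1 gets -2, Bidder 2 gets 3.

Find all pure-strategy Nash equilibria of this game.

There is no pure-strategy Nash equilibrium.

(Shade, Honest): Bidder 1 can switch to Aggressive (2 → 3). Not NE.
(Shade, Aggressive): Bidder 1 can switch to Jump (3 → 5). Not NE.
(Shade, Jump): Bidder 2 can switch to Honest (0 → 2). Not NE.
(Shade, Snipe): Bidder 2 can switch to Honest (-3 → 2). Not NE.
(Honest, Honest): Bidder 1 can switch to Shade (-3 → 2). Not NE.
(Honest, Aggressive): Bidder 1 can switch to Shade (-3 → 3). Not NE.
(The remaining 10 profiles each have a profitable deviation by the same check.)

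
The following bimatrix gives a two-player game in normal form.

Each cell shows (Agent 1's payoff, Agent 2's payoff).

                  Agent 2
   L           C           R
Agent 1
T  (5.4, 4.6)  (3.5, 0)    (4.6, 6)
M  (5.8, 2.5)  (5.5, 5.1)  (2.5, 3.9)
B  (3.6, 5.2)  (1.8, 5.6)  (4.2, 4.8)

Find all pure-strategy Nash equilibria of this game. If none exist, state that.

The pure Nash equilibria are (T, R), (M, C).

For each strategy profile, look for a profitable unilateral deviation.
(T, L): Agent 1 can switch to M (5.4 → 5.8). Not NE.
(T, C): Agent 1 can switch to M (3.5 → 5.5). Not NE.
(T, R): Agent 1 gets 4.6, best alternative 4.2; Agent 2 gets 6, best alternative 4.6. No profitable deviation — NE.
(M, L): Agent 2 can switch to C (2.5 → 5.1). Not NE.
(M, C): Agent 1 gets 5.5, best alternative 3.5; Agent 2 gets 5.1, best alternative 3.9. No profitable deviation — NE.
(M, R): Agent 1 can switch to T (2.5 → 4.6). Not NE.
(B, L): Agent 1 can switch to T (3.6 → 5.4). Not NE.
(B, C): Agent 1 can switch to T (1.8 → 3.5). Not NE.
(B, R): Agent 1 can switch to T (4.2 → 4.6). Not NE.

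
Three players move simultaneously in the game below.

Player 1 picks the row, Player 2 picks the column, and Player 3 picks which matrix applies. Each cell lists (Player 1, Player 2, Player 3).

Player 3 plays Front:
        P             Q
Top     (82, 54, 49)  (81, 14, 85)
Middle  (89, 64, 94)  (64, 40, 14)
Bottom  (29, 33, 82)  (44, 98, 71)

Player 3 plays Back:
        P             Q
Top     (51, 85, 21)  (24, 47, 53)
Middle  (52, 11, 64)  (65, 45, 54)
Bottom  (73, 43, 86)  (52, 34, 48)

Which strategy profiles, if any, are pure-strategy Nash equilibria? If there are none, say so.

(Middle, P, Front) and (Middle, Q, Back) and (Bottom, P, Back)

Player 1 against (P, Front): payoffs 82, 89, 29 → best response Middle.
Player 1 against (P, Back): payoffs 51, 52, 73 → best response Bottom.
Player 1 against (Q, Front): payoffs 81, 64, 44 → best response Top.
Player 1 against (Q, Back): payoffs 24, 65, 52 → best response Middle.
Player 2 against (Top, Front): payoffs 54, 14 → best response P.
Player 2 against (Top, Back): payoffs 85, 47 → best response P.
Player 2 against (Middle, Front): payoffs 64, 40 → best response P.
Player 2 against (Middle, Back): payoffs 11, 45 → best response Q.
Player 2 against (Bottom, Front): payoffs 33, 98 → best response Q.
Player 2 against (Bottom, Back): payoffs 43, 34 → best response P.
Player 3 against (Top, P): payoffs 49, 21 → best response Front.
Player 3 against (Top, Q): payoffs 85, 53 → best response Front.
Player 3 against (Middle, P): payoffs 94, 64 → best response Front.
Player 3 against (Middle, Q): payoffs 14, 54 → best response Back.
Player 3 against (Bottom, P): payoffs 82, 86 → best response Back.
Player 3 against (Bottom, Q): payoffs 71, 48 → best response Front.
Mutual best responses: (Middle, P, Front); (Middle, Q, Back); (Bottom, P, Back).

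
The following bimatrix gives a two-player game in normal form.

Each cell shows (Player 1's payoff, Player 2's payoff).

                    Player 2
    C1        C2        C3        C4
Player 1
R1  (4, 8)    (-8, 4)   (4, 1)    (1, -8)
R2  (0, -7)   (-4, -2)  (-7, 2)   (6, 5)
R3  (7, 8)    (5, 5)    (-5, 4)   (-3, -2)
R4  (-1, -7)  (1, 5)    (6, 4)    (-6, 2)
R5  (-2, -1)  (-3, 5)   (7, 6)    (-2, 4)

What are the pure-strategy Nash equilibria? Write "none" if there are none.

The pure Nash equilibria are (R2, C4), (R3, C1), (R5, C3).

Check each profile: it is a Nash equilibrium iff no player can strictly gain by switching unilaterally.
(R1, C1): Player 1 can switch to R3 (4 → 7). Not NE.
(R1, C2): Player 1 can switch to R2 (-8 → -4). Not NE.
(R1, C3): Player 1 can switch to R4 (4 → 6). Not NE.
(R1, C4): Player 1 can switch to R2 (1 → 6). Not NE.
(R2, C1): Player 1 can switch to R1 (0 → 4). Not NE.
(R2, C2): Player 1 can switch to R3 (-4 → 5). Not NE.
(R2, C4): Player 1 gets 6, best alternative 1; Player 2 gets 5, best alternative 2. No profitable deviation — NE.
(R3, C1): Player 1 gets 7, best alternative 4; Player 2 gets 8, best alternative 5. No profitable deviation — NE.
(R5, C3): Player 1 gets 7, best alternative 6; Player 2 gets 6, best alternative 5. No profitable deviation — NE.
(The remaining 11 profiles each have a profitable deviation by the same check.)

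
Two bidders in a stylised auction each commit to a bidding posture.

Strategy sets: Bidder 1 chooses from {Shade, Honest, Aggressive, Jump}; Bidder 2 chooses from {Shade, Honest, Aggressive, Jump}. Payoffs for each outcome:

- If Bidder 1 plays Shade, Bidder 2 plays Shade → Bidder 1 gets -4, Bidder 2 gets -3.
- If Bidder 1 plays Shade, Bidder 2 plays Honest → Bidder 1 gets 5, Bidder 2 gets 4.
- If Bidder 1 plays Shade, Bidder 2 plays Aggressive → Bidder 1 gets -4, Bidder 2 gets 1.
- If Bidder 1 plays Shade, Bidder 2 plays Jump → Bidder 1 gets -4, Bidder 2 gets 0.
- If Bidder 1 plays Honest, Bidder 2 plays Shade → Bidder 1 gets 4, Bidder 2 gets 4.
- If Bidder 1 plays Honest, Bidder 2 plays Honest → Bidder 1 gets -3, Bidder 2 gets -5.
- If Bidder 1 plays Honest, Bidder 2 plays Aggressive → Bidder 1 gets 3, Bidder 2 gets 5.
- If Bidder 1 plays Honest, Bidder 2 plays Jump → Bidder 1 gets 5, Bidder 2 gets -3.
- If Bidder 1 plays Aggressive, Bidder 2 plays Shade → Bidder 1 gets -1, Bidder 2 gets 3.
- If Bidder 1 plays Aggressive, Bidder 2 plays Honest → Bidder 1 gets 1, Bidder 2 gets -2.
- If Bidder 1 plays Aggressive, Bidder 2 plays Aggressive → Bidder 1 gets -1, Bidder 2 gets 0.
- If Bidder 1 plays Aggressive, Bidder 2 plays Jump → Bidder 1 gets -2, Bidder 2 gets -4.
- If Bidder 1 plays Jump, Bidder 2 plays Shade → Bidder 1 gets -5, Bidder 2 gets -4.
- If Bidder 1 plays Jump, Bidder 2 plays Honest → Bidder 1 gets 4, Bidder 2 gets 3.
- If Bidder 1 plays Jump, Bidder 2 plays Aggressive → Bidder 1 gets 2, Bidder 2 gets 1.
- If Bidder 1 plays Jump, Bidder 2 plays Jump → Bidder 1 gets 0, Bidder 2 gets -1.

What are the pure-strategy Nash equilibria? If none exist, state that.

Pure-strategy Nash equilibria: (Shade, Honest), (Honest, Aggressive)

Bidder 1 against Shade: payoffs -4, 4, -1, -5 → best response Honest.
Bidder 1 against Honest: payoffs 5, -3, 1, 4 → best response Shade.
Bidder 1 against Aggressive: payoffs -4, 3, -1, 2 → best response Honest.
Bidder 1 against Jump: payoffs -4, 5, -2, 0 → best response Honest.
Bidder 2 against Shade: payoffs -3, 4, 1, 0 → best response Honest.
Bidder 2 against Honest: payoffs 4, -5, 5, -3 → best response Aggressive.
Bidder 2 against Aggressive: payoffs 3, -2, 0, -4 → best response Shade.
Bidder 2 against Jump: payoffs -4, 3, 1, -1 → best response Honest.
Mutual best responses: (Shade, Honest); (Honest, Aggressive).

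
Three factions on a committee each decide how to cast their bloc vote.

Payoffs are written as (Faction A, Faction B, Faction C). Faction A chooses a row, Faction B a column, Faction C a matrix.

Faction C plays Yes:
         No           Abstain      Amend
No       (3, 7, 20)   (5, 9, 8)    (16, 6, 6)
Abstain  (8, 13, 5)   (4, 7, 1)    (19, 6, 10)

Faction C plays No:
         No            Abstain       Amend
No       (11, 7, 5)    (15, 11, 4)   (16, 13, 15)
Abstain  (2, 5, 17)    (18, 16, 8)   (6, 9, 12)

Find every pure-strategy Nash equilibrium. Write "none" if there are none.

Faction A against (No, Yes): payoffs 3, 8 → best response Abstain.
Faction A against (No, No): payoffs 11, 2 → best response No.
Faction A against (Abstain, Yes): payoffs 5, 4 → best response No.
Faction A against (Abstain, No): payoffs 15, 18 → best response Abstain.
Faction A against (Amend, Yes): payoffs 16, 19 → best response Abstain.
Faction A against (Amend, No): payoffs 16, 6 → best response No.
Faction B against (No, Yes): payoffs 7, 9, 6 → best response Abstain.
Faction B against (No, No): payoffs 7, 11, 13 → best response Amend.
Faction B against (Abstain, Yes): payoffs 13, 7, 6 → best response No.
Faction B against (Abstain, No): payoffs 5, 16, 9 → best response Abstain.
Faction C against (No, No): payoffs 20, 5 → best response Yes.
Faction C against (No, Abstain): payoffs 8, 4 → best response Yes.
Faction C against (No, Amend): payoffs 6, 15 → best response No.
Faction C against (Abstain, No): payoffs 5, 17 → best response No.
Faction C against (Abstain, Abstain): payoffs 1, 8 → best response No.
Faction C against (Abstain, Amend): payoffs 10, 12 → best response No.
Mutual best responses: (No, Abstain, Yes); (No, Amend, No); (Abstain, Abstain, No).

(No, Abstain, Yes); (No, Amend, No); (Abstain, Abstain, No)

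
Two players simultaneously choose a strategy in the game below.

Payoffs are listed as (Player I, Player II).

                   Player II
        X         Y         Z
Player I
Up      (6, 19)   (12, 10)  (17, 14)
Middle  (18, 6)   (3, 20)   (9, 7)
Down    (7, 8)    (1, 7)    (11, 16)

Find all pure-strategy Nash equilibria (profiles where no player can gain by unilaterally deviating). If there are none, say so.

For each player, find the best response to each opponent profile; mutual best responses are the pure NE.
Player I against X: payoffs 6, 18, 7 → best response Middle.
Player I against Y: payoffs 12, 3, 1 → best response Up.
Player I against Z: payoffs 17, 9, 11 → best response Up.
Player II against Up: payoffs 19, 10, 14 → best response X.
Player II against Middle: payoffs 6, 20, 7 → best response Y.
Player II against Down: payoffs 8, 7, 16 → best response Z.
No profile is a mutual best response for all players.

none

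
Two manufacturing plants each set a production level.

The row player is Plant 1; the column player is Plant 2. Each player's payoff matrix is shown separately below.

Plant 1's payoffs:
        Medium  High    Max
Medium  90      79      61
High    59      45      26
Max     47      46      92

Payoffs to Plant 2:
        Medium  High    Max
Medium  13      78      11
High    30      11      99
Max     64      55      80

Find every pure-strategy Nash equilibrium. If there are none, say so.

The pure Nash equilibria are (Medium, High), (Max, Max).

(Medium, Medium): Plant 2 can switch to High (13 → 78). Not NE.
(Medium, High): Plant 1 gets 79, best alternative 46; Plant 2 gets 78, best alternative 13. No profitable deviation — NE.
(Medium, Max): Plant 1 can switch to Max (61 → 92). Not NE.
(High, Medium): Plant 1 can switch to Medium (59 → 90). Not NE.
(High, High): Plant 1 can switch to Medium (45 → 79). Not NE.
(High, Max): Plant 1 can switch to Medium (26 → 61). Not NE.
(Max, Medium): Plant 1 can switch to Medium (47 → 90). Not NE.
(Max, High): Plant 1 can switch to Medium (46 → 79). Not NE.
(Max, Max): Plant 1 gets 92, best alternative 61; Plant 2 gets 80, best alternative 64. No profitable deviation — NE.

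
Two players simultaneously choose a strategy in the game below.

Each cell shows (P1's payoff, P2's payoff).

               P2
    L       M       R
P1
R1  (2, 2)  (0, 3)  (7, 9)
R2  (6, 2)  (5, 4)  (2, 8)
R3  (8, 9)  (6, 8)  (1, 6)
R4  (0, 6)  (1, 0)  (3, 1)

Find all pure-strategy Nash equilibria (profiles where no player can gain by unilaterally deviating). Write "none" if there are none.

The pure Nash equilibria are (R1, R), (R3, L).

Check each profile: it is a Nash equilibrium iff no player can strictly gain by switching unilaterally.
(R1, L): P1 can switch to R2 (2 → 6). Not NE.
(R1, M): P1 can switch to R2 (0 → 5). Not NE.
(R1, R): P1 gets 7, best alternative 3; P2 gets 9, best alternative 3. No profitable deviation — NE.
(R2, L): P1 can switch to R3 (6 → 8). Not NE.
(R2, M): P1 can switch to R3 (5 → 6). Not NE.
(R2, R): P1 can switch to R1 (2 → 7). Not NE.
(R3, L): P1 gets 8, best alternative 6; P2 gets 9, best alternative 8. No profitable deviation — NE.
(R3, M): P2 can switch to L (8 → 9). Not NE.
(The remaining 4 profiles each have a profitable deviation by the same check.)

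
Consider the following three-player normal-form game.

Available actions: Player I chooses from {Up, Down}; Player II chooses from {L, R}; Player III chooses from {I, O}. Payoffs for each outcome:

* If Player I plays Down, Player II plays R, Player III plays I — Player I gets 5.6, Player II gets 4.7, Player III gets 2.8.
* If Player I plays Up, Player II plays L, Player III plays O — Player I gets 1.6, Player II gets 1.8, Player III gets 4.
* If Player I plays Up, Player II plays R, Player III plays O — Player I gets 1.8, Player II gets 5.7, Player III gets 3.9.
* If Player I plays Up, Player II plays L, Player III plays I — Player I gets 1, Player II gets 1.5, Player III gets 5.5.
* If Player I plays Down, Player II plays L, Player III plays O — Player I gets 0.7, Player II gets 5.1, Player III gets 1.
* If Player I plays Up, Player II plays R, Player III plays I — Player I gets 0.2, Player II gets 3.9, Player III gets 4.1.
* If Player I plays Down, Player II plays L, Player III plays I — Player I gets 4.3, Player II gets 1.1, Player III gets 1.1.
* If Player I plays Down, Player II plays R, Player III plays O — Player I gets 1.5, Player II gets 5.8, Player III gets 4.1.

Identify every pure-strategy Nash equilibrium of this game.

No pure-strategy Nash equilibrium.

Mark each player's best response to every combination of opponents' strategies; a profile where every player is best-responding is a pure Nash equilibrium.
Player I against (L, I): payoffs 1, 4.3 → best response Down.
Player I against (L, O): payoffs 1.6, 0.7 → best response Up.
Player I against (R, I): payoffs 0.2, 5.6 → best response Down.
Player I against (R, O): payoffs 1.8, 1.5 → best response Up.
Player II against (Up, I): payoffs 1.5, 3.9 → best response R.
Player II against (Up, O): payoffs 1.8, 5.7 → best response R.
Player II against (Down, I): payoffs 1.1, 4.7 → best response R.
Player II against (Down, O): payoffs 5.1, 5.8 → best response R.
Player III against (Up, L): payoffs 5.5, 4 → best response I.
Player III against (Up, R): payoffs 4.1, 3.9 → best response I.
Player III against (Down, L): payoffs 1.1, 1 → best response I.
Player III against (Down, R): payoffs 2.8, 4.1 → best response O.
No profile is a mutual best response for all players.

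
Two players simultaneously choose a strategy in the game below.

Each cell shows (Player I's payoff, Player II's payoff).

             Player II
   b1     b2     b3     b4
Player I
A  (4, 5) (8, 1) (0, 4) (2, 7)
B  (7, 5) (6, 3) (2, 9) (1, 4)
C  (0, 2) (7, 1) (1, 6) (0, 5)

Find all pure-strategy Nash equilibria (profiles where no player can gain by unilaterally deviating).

(A, b1): Player I can switch to B (4 → 7). Not NE.
(A, b2): Player II can switch to b1 (1 → 5). Not NE.
(A, b3): Player I can switch to B (0 → 2). Not NE.
(A, b4): Player I gets 2, best alternative 1; Player II gets 7, best alternative 5. No profitable deviation — NE.
(B, b1): Player II can switch to b3 (5 → 9). Not NE.
(B, b2): Player I can switch to A (6 → 8). Not NE.
(B, b3): Player I gets 2, best alternative 1; Player II gets 9, best alternative 5. No profitable deviation — NE.
(B, b4): Player I can switch to A (1 → 2). Not NE.
(C, b1): Player I can switch to A (0 → 4). Not NE.
(C, b2): Player I can switch to A (7 → 8). Not NE.
(C, b3): Player I can switch to B (1 → 2). Not NE.
(C, b4): Player I can switch to A (0 → 2). Not NE.

(A, b4) and (B, b3)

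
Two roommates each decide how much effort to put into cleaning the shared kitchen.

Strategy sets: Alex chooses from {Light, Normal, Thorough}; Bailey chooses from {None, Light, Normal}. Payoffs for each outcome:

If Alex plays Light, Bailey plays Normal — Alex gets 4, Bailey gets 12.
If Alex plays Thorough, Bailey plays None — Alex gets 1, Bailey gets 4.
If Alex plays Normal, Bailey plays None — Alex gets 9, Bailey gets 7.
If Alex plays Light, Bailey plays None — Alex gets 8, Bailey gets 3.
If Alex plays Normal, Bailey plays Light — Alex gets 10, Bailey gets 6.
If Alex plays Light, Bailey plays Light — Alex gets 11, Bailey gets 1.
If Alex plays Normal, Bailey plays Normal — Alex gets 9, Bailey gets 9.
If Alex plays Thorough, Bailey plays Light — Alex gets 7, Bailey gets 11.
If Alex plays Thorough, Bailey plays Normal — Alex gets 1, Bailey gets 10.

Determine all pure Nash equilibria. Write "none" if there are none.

The unique pure-strategy Nash equilibrium is (Normal, Normal).

Alex against None: payoffs 8, 9, 1 → best response Normal.
Alex against Light: payoffs 11, 10, 7 → best response Light.
Alex against Normal: payoffs 4, 9, 1 → best response Normal.
Bailey against Light: payoffs 3, 1, 12 → best response Normal.
Bailey against Normal: payoffs 7, 6, 9 → best response Normal.
Bailey against Thorough: payoffs 4, 11, 10 → best response Light.
Mutual best responses: (Normal, Normal).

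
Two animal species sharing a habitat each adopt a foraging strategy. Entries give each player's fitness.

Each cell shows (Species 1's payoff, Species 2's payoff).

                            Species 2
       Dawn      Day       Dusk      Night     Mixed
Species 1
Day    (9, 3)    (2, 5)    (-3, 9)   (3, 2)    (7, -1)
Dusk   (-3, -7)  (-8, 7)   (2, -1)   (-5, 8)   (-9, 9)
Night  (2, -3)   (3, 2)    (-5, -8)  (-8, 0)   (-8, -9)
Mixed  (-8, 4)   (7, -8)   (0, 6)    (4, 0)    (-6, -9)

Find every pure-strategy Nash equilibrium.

(Day, Dawn): Species 2 can switch to Day (3 → 5). Not NE.
(Day, Day): Species 1 can switch to Night (2 → 3). Not NE.
(Day, Dusk): Species 1 can switch to Dusk (-3 → 2). Not NE.
(Day, Night): Species 1 can switch to Mixed (3 → 4). Not NE.
(Day, Mixed): Species 2 can switch to Dawn (-1 → 3). Not NE.
(Dusk, Dawn): Species 1 can switch to Day (-3 → 9). Not NE.
(Dusk, Day): Species 1 can switch to Day (-8 → 2). Not NE.
(Dusk, Dusk): Species 2 can switch to Day (-1 → 7). Not NE.
(The remaining 12 profiles each have a profitable deviation by the same check.)

There is no pure-strategy Nash equilibrium.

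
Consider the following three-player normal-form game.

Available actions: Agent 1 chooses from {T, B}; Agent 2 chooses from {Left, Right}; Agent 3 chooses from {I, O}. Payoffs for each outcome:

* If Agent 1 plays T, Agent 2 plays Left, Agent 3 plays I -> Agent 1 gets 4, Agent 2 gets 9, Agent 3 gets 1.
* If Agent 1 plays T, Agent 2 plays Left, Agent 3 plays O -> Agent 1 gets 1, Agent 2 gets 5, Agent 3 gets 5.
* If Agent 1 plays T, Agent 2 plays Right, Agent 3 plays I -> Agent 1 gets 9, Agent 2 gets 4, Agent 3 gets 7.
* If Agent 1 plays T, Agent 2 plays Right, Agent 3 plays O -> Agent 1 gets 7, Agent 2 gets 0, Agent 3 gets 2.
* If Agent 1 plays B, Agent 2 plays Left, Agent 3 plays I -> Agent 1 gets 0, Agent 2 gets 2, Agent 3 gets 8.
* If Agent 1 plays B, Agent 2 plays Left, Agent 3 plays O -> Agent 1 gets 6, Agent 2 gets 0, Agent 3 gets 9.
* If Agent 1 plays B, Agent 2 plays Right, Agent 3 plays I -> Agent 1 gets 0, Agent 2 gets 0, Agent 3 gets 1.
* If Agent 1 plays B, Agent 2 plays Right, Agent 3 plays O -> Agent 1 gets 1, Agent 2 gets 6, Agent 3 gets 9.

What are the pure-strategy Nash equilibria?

No pure-strategy Nash equilibrium.

For each player, find the best response to each opponent profile; mutual best responses are the pure NE.
Agent 1 against (Left, I): payoffs 4, 0 → best response T.
Agent 1 against (Left, O): payoffs 1, 6 → best response B.
Agent 1 against (Right, I): payoffs 9, 0 → best response T.
Agent 1 against (Right, O): payoffs 7, 1 → best response T.
Agent 2 against (T, I): payoffs 9, 4 → best response Left.
Agent 2 against (T, O): payoffs 5, 0 → best response Left.
Agent 2 against (B, I): payoffs 2, 0 → best response Left.
Agent 2 against (B, O): payoffs 0, 6 → best response Right.
Agent 3 against (T, Left): payoffs 1, 5 → best response O.
Agent 3 against (T, Right): payoffs 7, 2 → best response I.
Agent 3 against (B, Left): payoffs 8, 9 → best response O.
Agent 3 against (B, Right): payoffs 1, 9 → best response O.
No profile is a mutual best response for all players.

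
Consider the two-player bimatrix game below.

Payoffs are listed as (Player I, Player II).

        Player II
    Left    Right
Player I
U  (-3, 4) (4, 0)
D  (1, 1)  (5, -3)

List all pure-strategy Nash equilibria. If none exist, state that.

(U, Left): Player I can switch to D (-3 → 1). Not NE.
(U, Right): Player I can switch to D (4 → 5). Not NE.
(D, Left): Player I gets 1, best alternative -3; Player II gets 1, best alternative -3. No profitable deviation — NE.
(D, Right): Player II can switch to Left (-3 → 1). Not NE.

The unique pure-strategy Nash equilibrium is (D, Left).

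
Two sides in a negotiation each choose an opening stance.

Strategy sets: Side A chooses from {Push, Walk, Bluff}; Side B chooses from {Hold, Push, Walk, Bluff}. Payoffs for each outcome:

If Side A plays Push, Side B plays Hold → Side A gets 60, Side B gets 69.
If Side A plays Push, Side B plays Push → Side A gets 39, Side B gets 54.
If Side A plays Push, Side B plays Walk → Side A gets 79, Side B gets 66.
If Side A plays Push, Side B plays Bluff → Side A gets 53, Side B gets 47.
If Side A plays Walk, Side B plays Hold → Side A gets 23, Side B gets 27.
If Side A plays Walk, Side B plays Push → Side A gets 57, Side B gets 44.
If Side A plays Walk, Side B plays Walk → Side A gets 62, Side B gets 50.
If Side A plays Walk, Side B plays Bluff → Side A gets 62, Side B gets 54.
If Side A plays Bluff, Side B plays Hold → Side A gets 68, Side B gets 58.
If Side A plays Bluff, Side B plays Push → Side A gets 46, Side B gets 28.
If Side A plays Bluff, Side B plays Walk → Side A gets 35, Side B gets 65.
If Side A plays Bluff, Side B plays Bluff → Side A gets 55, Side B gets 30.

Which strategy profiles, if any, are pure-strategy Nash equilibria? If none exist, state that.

Pure NE: (Walk, Bluff)

Side A against Hold: payoffs 60, 23, 68 → best response Bluff.
Side A against Push: payoffs 39, 57, 46 → best response Walk.
Side A against Walk: payoffs 79, 62, 35 → best response Push.
Side A against Bluff: payoffs 53, 62, 55 → best response Walk.
Side B against Push: payoffs 69, 54, 66, 47 → best response Hold.
Side B against Walk: payoffs 27, 44, 50, 54 → best response Bluff.
Side B against Bluff: payoffs 58, 28, 65, 30 → best response Walk.
Mutual best responses: (Walk, Bluff).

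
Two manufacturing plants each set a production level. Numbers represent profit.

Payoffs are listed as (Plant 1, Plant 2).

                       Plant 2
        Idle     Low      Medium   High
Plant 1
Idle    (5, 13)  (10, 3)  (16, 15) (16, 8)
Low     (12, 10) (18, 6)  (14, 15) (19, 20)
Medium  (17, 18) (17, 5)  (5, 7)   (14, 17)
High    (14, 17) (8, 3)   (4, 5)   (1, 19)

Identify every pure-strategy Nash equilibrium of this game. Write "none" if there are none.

Check each profile: it is a Nash equilibrium iff no player can strictly gain by switching unilaterally.
(Idle, Idle): Plant 1 can switch to Low (5 → 12). Not NE.
(Idle, Low): Plant 1 can switch to Low (10 → 18). Not NE.
(Idle, Medium): Plant 1 gets 16, best alternative 14; Plant 2 gets 15, best alternative 13. No profitable deviation — NE.
(Idle, High): Plant 1 can switch to Low (16 → 19). Not NE.
(Low, Idle): Plant 1 can switch to Medium (12 → 17). Not NE.
(Low, Low): Plant 2 can switch to Idle (6 → 10). Not NE.
(Low, Medium): Plant 1 can switch to Idle (14 → 16). Not NE.
(Low, High): Plant 1 gets 19, best alternative 16; Plant 2 gets 20, best alternative 15. No profitable deviation — NE.
(Medium, Idle): Plant 1 gets 17, best alternative 14; Plant 2 gets 18, best alternative 17. No profitable deviation — NE.
(Medium, Low): Plant 1 can switch to Low (17 → 18). Not NE.
(Medium, Medium): Plant 1 can switch to Idle (5 → 16). Not NE.
(Medium, High): Plant 1 can switch to Idle (14 → 16). Not NE.
(High, Idle): Plant 1 can switch to Medium (14 → 17). Not NE.
(The remaining 3 profiles each have a profitable deviation by the same check.)

Pure-strategy Nash equilibria: (Idle, Medium), (Low, High), (Medium, Idle)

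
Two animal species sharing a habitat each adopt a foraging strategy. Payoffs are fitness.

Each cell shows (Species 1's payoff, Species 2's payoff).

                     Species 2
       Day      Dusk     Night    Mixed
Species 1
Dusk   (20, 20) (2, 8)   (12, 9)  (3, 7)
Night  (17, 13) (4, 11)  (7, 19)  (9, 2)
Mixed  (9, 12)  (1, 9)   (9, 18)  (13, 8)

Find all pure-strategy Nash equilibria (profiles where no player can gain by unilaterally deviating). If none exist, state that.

The unique pure-strategy Nash equilibrium is (Dusk, Day).

(Dusk, Day): Species 1 gets 20, best alternative 17; Species 2 gets 20, best alternative 9. No profitable deviation — NE.
(Dusk, Dusk): Species 1 can switch to Night (2 → 4). Not NE.
(Dusk, Night): Species 2 can switch to Day (9 → 20). Not NE.
(Dusk, Mixed): Species 1 can switch to Night (3 → 9). Not NE.
(Night, Day): Species 1 can switch to Dusk (17 → 20). Not NE.
(Night, Dusk): Species 2 can switch to Day (11 → 13). Not NE.
(Night, Night): Species 1 can switch to Dusk (7 → 12). Not NE.
(Night, Mixed): Species 1 can switch to Mixed (9 → 13). Not NE.
(Mixed, Day): Species 1 can switch to Dusk (9 → 20). Not NE.
(Mixed, Dusk): Species 1 can switch to Dusk (1 → 2). Not NE.
(Mixed, Night): Species 1 can switch to Dusk (9 → 12). Not NE.
(Mixed, Mixed): Species 2 can switch to Day (8 → 12). Not NE.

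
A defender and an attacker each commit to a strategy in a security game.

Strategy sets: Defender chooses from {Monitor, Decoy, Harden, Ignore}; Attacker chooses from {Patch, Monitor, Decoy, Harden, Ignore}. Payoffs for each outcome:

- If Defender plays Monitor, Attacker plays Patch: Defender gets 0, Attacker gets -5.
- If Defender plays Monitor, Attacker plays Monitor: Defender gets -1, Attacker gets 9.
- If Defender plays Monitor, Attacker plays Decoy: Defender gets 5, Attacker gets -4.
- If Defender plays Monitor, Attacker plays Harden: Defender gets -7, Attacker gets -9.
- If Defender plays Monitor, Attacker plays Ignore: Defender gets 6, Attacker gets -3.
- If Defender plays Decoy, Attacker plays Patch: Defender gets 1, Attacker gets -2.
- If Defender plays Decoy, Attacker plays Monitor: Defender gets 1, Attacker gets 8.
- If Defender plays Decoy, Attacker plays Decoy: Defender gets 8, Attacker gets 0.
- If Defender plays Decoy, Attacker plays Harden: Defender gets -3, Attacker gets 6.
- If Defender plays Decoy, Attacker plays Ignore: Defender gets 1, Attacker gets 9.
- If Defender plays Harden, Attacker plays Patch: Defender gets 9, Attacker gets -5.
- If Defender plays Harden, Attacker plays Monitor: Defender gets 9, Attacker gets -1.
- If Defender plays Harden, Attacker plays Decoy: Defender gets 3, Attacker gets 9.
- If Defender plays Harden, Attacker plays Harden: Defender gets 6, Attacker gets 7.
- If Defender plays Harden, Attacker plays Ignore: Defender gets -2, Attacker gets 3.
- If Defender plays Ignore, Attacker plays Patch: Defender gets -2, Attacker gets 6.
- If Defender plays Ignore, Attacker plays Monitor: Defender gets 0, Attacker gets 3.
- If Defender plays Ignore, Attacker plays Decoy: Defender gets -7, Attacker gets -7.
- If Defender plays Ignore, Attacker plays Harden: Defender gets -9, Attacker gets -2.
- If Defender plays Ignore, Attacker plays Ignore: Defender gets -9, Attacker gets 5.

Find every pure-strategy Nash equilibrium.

Defender against Patch: payoffs 0, 1, 9, -2 → best response Harden.
Defender against Monitor: payoffs -1, 1, 9, 0 → best response Harden.
Defender against Decoy: payoffs 5, 8, 3, -7 → best response Decoy.
Defender against Harden: payoffs -7, -3, 6, -9 → best response Harden.
Defender against Ignore: payoffs 6, 1, -2, -9 → best response Monitor.
Attacker against Monitor: payoffs -5, 9, -4, -9, -3 → best response Monitor.
Attacker against Decoy: payoffs -2, 8, 0, 6, 9 → best response Ignore.
Attacker against Harden: payoffs -5, -1, 9, 7, 3 → best response Decoy.
Attacker against Ignore: payoffs 6, 3, -7, -2, 5 → best response Patch.
No profile is a mutual best response for all players.

There is no pure-strategy Nash equilibrium.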